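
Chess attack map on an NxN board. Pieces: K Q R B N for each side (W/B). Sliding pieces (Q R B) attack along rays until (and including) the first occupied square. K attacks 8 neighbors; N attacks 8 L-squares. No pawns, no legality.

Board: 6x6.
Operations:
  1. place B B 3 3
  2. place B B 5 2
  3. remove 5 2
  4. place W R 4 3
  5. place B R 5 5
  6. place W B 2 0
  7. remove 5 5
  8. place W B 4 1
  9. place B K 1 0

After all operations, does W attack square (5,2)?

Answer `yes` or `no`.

Op 1: place BB@(3,3)
Op 2: place BB@(5,2)
Op 3: remove (5,2)
Op 4: place WR@(4,3)
Op 5: place BR@(5,5)
Op 6: place WB@(2,0)
Op 7: remove (5,5)
Op 8: place WB@(4,1)
Op 9: place BK@(1,0)
Per-piece attacks for W:
  WB@(2,0): attacks (3,1) (4,2) (5,3) (1,1) (0,2)
  WB@(4,1): attacks (5,2) (5,0) (3,2) (2,3) (1,4) (0,5) (3,0)
  WR@(4,3): attacks (4,4) (4,5) (4,2) (4,1) (5,3) (3,3) [ray(0,-1) blocked at (4,1); ray(-1,0) blocked at (3,3)]
W attacks (5,2): yes

Answer: yes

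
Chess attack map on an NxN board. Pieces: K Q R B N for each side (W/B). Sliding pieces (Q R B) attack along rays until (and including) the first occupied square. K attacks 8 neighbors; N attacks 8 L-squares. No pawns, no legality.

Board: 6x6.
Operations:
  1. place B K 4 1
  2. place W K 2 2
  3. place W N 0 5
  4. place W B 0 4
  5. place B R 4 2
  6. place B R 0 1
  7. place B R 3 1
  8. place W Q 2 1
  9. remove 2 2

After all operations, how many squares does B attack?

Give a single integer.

Answer: 23

Derivation:
Op 1: place BK@(4,1)
Op 2: place WK@(2,2)
Op 3: place WN@(0,5)
Op 4: place WB@(0,4)
Op 5: place BR@(4,2)
Op 6: place BR@(0,1)
Op 7: place BR@(3,1)
Op 8: place WQ@(2,1)
Op 9: remove (2,2)
Per-piece attacks for B:
  BR@(0,1): attacks (0,2) (0,3) (0,4) (0,0) (1,1) (2,1) [ray(0,1) blocked at (0,4); ray(1,0) blocked at (2,1)]
  BR@(3,1): attacks (3,2) (3,3) (3,4) (3,5) (3,0) (4,1) (2,1) [ray(1,0) blocked at (4,1); ray(-1,0) blocked at (2,1)]
  BK@(4,1): attacks (4,2) (4,0) (5,1) (3,1) (5,2) (5,0) (3,2) (3,0)
  BR@(4,2): attacks (4,3) (4,4) (4,5) (4,1) (5,2) (3,2) (2,2) (1,2) (0,2) [ray(0,-1) blocked at (4,1)]
Union (23 distinct): (0,0) (0,2) (0,3) (0,4) (1,1) (1,2) (2,1) (2,2) (3,0) (3,1) (3,2) (3,3) (3,4) (3,5) (4,0) (4,1) (4,2) (4,3) (4,4) (4,5) (5,0) (5,1) (5,2)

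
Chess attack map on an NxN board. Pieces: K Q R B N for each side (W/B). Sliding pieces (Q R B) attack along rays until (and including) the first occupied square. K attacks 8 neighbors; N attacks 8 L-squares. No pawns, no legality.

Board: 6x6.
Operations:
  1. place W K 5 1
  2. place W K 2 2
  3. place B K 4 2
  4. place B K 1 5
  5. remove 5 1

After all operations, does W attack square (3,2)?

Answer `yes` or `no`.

Op 1: place WK@(5,1)
Op 2: place WK@(2,2)
Op 3: place BK@(4,2)
Op 4: place BK@(1,5)
Op 5: remove (5,1)
Per-piece attacks for W:
  WK@(2,2): attacks (2,3) (2,1) (3,2) (1,2) (3,3) (3,1) (1,3) (1,1)
W attacks (3,2): yes

Answer: yes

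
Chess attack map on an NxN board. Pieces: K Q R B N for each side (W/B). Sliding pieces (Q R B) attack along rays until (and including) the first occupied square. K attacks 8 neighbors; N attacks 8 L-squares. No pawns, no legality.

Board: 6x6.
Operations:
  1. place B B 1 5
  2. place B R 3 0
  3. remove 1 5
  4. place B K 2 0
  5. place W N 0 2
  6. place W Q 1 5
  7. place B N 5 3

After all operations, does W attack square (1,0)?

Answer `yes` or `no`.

Op 1: place BB@(1,5)
Op 2: place BR@(3,0)
Op 3: remove (1,5)
Op 4: place BK@(2,0)
Op 5: place WN@(0,2)
Op 6: place WQ@(1,5)
Op 7: place BN@(5,3)
Per-piece attacks for W:
  WN@(0,2): attacks (1,4) (2,3) (1,0) (2,1)
  WQ@(1,5): attacks (1,4) (1,3) (1,2) (1,1) (1,0) (2,5) (3,5) (4,5) (5,5) (0,5) (2,4) (3,3) (4,2) (5,1) (0,4)
W attacks (1,0): yes

Answer: yes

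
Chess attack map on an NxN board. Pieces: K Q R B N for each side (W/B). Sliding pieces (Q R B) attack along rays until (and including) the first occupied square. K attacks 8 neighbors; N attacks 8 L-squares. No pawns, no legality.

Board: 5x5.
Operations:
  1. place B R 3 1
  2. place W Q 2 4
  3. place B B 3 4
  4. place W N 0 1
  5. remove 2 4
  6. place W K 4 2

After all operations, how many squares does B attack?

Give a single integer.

Op 1: place BR@(3,1)
Op 2: place WQ@(2,4)
Op 3: place BB@(3,4)
Op 4: place WN@(0,1)
Op 5: remove (2,4)
Op 6: place WK@(4,2)
Per-piece attacks for B:
  BR@(3,1): attacks (3,2) (3,3) (3,4) (3,0) (4,1) (2,1) (1,1) (0,1) [ray(0,1) blocked at (3,4); ray(-1,0) blocked at (0,1)]
  BB@(3,4): attacks (4,3) (2,3) (1,2) (0,1) [ray(-1,-1) blocked at (0,1)]
Union (11 distinct): (0,1) (1,1) (1,2) (2,1) (2,3) (3,0) (3,2) (3,3) (3,4) (4,1) (4,3)

Answer: 11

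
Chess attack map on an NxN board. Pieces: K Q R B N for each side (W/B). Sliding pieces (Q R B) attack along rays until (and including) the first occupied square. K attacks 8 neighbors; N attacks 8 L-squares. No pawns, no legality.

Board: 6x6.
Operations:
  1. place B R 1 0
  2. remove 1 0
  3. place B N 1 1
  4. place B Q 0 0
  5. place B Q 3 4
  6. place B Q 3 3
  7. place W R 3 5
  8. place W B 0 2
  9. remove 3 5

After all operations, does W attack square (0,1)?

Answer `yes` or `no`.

Op 1: place BR@(1,0)
Op 2: remove (1,0)
Op 3: place BN@(1,1)
Op 4: place BQ@(0,0)
Op 5: place BQ@(3,4)
Op 6: place BQ@(3,3)
Op 7: place WR@(3,5)
Op 8: place WB@(0,2)
Op 9: remove (3,5)
Per-piece attacks for W:
  WB@(0,2): attacks (1,3) (2,4) (3,5) (1,1) [ray(1,-1) blocked at (1,1)]
W attacks (0,1): no

Answer: no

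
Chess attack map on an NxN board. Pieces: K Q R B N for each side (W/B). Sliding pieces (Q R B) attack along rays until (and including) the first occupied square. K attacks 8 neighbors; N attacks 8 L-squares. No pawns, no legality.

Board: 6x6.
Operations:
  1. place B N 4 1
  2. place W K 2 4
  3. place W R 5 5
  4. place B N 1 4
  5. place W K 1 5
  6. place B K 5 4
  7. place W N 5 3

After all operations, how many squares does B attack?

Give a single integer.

Answer: 10

Derivation:
Op 1: place BN@(4,1)
Op 2: place WK@(2,4)
Op 3: place WR@(5,5)
Op 4: place BN@(1,4)
Op 5: place WK@(1,5)
Op 6: place BK@(5,4)
Op 7: place WN@(5,3)
Per-piece attacks for B:
  BN@(1,4): attacks (3,5) (2,2) (3,3) (0,2)
  BN@(4,1): attacks (5,3) (3,3) (2,2) (2,0)
  BK@(5,4): attacks (5,5) (5,3) (4,4) (4,5) (4,3)
Union (10 distinct): (0,2) (2,0) (2,2) (3,3) (3,5) (4,3) (4,4) (4,5) (5,3) (5,5)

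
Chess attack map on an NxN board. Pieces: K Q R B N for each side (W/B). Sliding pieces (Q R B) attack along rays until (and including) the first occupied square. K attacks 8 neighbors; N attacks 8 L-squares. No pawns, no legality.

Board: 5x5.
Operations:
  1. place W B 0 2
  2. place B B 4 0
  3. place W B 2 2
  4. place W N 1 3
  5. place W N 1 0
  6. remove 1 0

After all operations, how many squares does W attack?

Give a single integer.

Answer: 12

Derivation:
Op 1: place WB@(0,2)
Op 2: place BB@(4,0)
Op 3: place WB@(2,2)
Op 4: place WN@(1,3)
Op 5: place WN@(1,0)
Op 6: remove (1,0)
Per-piece attacks for W:
  WB@(0,2): attacks (1,3) (1,1) (2,0) [ray(1,1) blocked at (1,3)]
  WN@(1,3): attacks (3,4) (2,1) (3,2) (0,1)
  WB@(2,2): attacks (3,3) (4,4) (3,1) (4,0) (1,3) (1,1) (0,0) [ray(1,-1) blocked at (4,0); ray(-1,1) blocked at (1,3)]
Union (12 distinct): (0,0) (0,1) (1,1) (1,3) (2,0) (2,1) (3,1) (3,2) (3,3) (3,4) (4,0) (4,4)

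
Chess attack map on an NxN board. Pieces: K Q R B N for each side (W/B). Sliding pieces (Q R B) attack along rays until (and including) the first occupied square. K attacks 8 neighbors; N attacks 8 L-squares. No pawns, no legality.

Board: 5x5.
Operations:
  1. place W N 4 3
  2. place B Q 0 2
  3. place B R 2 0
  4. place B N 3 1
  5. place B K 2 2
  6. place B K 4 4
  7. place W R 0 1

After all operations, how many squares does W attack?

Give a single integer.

Answer: 7

Derivation:
Op 1: place WN@(4,3)
Op 2: place BQ@(0,2)
Op 3: place BR@(2,0)
Op 4: place BN@(3,1)
Op 5: place BK@(2,2)
Op 6: place BK@(4,4)
Op 7: place WR@(0,1)
Per-piece attacks for W:
  WR@(0,1): attacks (0,2) (0,0) (1,1) (2,1) (3,1) [ray(0,1) blocked at (0,2); ray(1,0) blocked at (3,1)]
  WN@(4,3): attacks (2,4) (3,1) (2,2)
Union (7 distinct): (0,0) (0,2) (1,1) (2,1) (2,2) (2,4) (3,1)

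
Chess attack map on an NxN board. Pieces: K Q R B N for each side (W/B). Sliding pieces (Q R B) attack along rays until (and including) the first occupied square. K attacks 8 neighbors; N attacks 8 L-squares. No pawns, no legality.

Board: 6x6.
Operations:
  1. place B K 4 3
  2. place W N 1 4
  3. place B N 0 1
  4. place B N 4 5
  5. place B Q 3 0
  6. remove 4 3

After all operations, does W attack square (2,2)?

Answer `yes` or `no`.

Op 1: place BK@(4,3)
Op 2: place WN@(1,4)
Op 3: place BN@(0,1)
Op 4: place BN@(4,5)
Op 5: place BQ@(3,0)
Op 6: remove (4,3)
Per-piece attacks for W:
  WN@(1,4): attacks (3,5) (2,2) (3,3) (0,2)
W attacks (2,2): yes

Answer: yes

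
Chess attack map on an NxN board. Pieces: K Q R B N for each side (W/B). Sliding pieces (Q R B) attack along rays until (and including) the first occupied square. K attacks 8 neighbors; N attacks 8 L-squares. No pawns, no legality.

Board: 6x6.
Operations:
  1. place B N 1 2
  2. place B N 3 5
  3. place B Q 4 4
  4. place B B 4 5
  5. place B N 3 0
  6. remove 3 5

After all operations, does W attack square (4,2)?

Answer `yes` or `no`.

Op 1: place BN@(1,2)
Op 2: place BN@(3,5)
Op 3: place BQ@(4,4)
Op 4: place BB@(4,5)
Op 5: place BN@(3,0)
Op 6: remove (3,5)
Per-piece attacks for W:
W attacks (4,2): no

Answer: no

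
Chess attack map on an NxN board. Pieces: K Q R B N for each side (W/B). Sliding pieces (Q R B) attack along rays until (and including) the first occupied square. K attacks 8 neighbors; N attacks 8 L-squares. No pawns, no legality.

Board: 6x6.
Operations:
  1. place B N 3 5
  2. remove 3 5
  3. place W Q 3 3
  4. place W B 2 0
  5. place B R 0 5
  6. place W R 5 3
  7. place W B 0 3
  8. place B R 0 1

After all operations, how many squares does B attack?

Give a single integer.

Answer: 14

Derivation:
Op 1: place BN@(3,5)
Op 2: remove (3,5)
Op 3: place WQ@(3,3)
Op 4: place WB@(2,0)
Op 5: place BR@(0,5)
Op 6: place WR@(5,3)
Op 7: place WB@(0,3)
Op 8: place BR@(0,1)
Per-piece attacks for B:
  BR@(0,1): attacks (0,2) (0,3) (0,0) (1,1) (2,1) (3,1) (4,1) (5,1) [ray(0,1) blocked at (0,3)]
  BR@(0,5): attacks (0,4) (0,3) (1,5) (2,5) (3,5) (4,5) (5,5) [ray(0,-1) blocked at (0,3)]
Union (14 distinct): (0,0) (0,2) (0,3) (0,4) (1,1) (1,5) (2,1) (2,5) (3,1) (3,5) (4,1) (4,5) (5,1) (5,5)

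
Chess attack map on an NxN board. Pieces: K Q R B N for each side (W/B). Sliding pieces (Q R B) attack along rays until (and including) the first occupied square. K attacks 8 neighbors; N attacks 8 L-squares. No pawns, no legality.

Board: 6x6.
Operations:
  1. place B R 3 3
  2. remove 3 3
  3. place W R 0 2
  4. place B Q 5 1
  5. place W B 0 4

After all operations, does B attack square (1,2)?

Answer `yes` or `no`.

Op 1: place BR@(3,3)
Op 2: remove (3,3)
Op 3: place WR@(0,2)
Op 4: place BQ@(5,1)
Op 5: place WB@(0,4)
Per-piece attacks for B:
  BQ@(5,1): attacks (5,2) (5,3) (5,4) (5,5) (5,0) (4,1) (3,1) (2,1) (1,1) (0,1) (4,2) (3,3) (2,4) (1,5) (4,0)
B attacks (1,2): no

Answer: no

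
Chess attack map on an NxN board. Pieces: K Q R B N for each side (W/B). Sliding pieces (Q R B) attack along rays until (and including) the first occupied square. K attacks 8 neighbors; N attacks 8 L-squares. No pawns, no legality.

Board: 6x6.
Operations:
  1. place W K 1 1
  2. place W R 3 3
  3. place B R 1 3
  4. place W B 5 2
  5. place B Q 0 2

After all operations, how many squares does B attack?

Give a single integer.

Op 1: place WK@(1,1)
Op 2: place WR@(3,3)
Op 3: place BR@(1,3)
Op 4: place WB@(5,2)
Op 5: place BQ@(0,2)
Per-piece attacks for B:
  BQ@(0,2): attacks (0,3) (0,4) (0,5) (0,1) (0,0) (1,2) (2,2) (3,2) (4,2) (5,2) (1,3) (1,1) [ray(1,0) blocked at (5,2); ray(1,1) blocked at (1,3); ray(1,-1) blocked at (1,1)]
  BR@(1,3): attacks (1,4) (1,5) (1,2) (1,1) (2,3) (3,3) (0,3) [ray(0,-1) blocked at (1,1); ray(1,0) blocked at (3,3)]
Union (16 distinct): (0,0) (0,1) (0,3) (0,4) (0,5) (1,1) (1,2) (1,3) (1,4) (1,5) (2,2) (2,3) (3,2) (3,3) (4,2) (5,2)

Answer: 16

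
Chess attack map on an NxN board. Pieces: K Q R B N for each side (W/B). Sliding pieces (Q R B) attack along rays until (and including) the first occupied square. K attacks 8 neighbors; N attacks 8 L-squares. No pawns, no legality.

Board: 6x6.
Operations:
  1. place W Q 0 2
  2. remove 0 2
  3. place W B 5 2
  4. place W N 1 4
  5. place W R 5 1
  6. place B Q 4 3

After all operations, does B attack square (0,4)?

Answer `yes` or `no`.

Answer: no

Derivation:
Op 1: place WQ@(0,2)
Op 2: remove (0,2)
Op 3: place WB@(5,2)
Op 4: place WN@(1,4)
Op 5: place WR@(5,1)
Op 6: place BQ@(4,3)
Per-piece attacks for B:
  BQ@(4,3): attacks (4,4) (4,5) (4,2) (4,1) (4,0) (5,3) (3,3) (2,3) (1,3) (0,3) (5,4) (5,2) (3,4) (2,5) (3,2) (2,1) (1,0) [ray(1,-1) blocked at (5,2)]
B attacks (0,4): no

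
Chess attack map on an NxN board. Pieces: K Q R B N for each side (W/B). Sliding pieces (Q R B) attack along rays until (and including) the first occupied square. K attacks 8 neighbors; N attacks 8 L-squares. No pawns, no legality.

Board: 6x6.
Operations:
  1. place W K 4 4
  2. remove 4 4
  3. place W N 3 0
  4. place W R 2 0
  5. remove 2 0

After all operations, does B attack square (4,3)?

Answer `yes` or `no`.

Answer: no

Derivation:
Op 1: place WK@(4,4)
Op 2: remove (4,4)
Op 3: place WN@(3,0)
Op 4: place WR@(2,0)
Op 5: remove (2,0)
Per-piece attacks for B:
B attacks (4,3): no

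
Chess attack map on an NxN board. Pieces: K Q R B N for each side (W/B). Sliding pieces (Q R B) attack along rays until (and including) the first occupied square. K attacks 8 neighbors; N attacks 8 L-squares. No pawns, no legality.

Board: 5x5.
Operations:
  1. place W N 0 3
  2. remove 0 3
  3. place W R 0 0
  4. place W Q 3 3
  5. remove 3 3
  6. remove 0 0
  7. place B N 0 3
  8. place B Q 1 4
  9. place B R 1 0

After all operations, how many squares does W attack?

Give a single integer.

Op 1: place WN@(0,3)
Op 2: remove (0,3)
Op 3: place WR@(0,0)
Op 4: place WQ@(3,3)
Op 5: remove (3,3)
Op 6: remove (0,0)
Op 7: place BN@(0,3)
Op 8: place BQ@(1,4)
Op 9: place BR@(1,0)
Per-piece attacks for W:
Union (0 distinct): (none)

Answer: 0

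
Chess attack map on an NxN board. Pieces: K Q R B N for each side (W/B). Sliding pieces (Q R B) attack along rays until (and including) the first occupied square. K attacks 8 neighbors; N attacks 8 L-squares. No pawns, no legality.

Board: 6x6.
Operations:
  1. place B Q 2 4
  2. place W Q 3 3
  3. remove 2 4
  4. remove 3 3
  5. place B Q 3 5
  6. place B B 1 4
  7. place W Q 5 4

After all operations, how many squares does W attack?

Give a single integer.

Answer: 14

Derivation:
Op 1: place BQ@(2,4)
Op 2: place WQ@(3,3)
Op 3: remove (2,4)
Op 4: remove (3,3)
Op 5: place BQ@(3,5)
Op 6: place BB@(1,4)
Op 7: place WQ@(5,4)
Per-piece attacks for W:
  WQ@(5,4): attacks (5,5) (5,3) (5,2) (5,1) (5,0) (4,4) (3,4) (2,4) (1,4) (4,5) (4,3) (3,2) (2,1) (1,0) [ray(-1,0) blocked at (1,4)]
Union (14 distinct): (1,0) (1,4) (2,1) (2,4) (3,2) (3,4) (4,3) (4,4) (4,5) (5,0) (5,1) (5,2) (5,3) (5,5)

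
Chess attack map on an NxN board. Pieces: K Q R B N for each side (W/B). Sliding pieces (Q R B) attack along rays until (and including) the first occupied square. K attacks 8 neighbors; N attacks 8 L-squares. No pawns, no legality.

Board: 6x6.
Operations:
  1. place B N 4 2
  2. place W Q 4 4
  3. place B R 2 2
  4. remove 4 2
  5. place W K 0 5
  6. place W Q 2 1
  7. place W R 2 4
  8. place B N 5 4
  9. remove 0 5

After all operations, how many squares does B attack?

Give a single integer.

Answer: 10

Derivation:
Op 1: place BN@(4,2)
Op 2: place WQ@(4,4)
Op 3: place BR@(2,2)
Op 4: remove (4,2)
Op 5: place WK@(0,5)
Op 6: place WQ@(2,1)
Op 7: place WR@(2,4)
Op 8: place BN@(5,4)
Op 9: remove (0,5)
Per-piece attacks for B:
  BR@(2,2): attacks (2,3) (2,4) (2,1) (3,2) (4,2) (5,2) (1,2) (0,2) [ray(0,1) blocked at (2,4); ray(0,-1) blocked at (2,1)]
  BN@(5,4): attacks (3,5) (4,2) (3,3)
Union (10 distinct): (0,2) (1,2) (2,1) (2,3) (2,4) (3,2) (3,3) (3,5) (4,2) (5,2)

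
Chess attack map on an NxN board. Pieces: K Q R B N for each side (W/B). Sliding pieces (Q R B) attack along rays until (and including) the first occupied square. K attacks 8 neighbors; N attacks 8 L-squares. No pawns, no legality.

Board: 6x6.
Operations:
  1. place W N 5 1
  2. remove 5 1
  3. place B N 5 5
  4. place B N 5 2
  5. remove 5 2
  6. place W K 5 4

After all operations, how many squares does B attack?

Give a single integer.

Answer: 2

Derivation:
Op 1: place WN@(5,1)
Op 2: remove (5,1)
Op 3: place BN@(5,5)
Op 4: place BN@(5,2)
Op 5: remove (5,2)
Op 6: place WK@(5,4)
Per-piece attacks for B:
  BN@(5,5): attacks (4,3) (3,4)
Union (2 distinct): (3,4) (4,3)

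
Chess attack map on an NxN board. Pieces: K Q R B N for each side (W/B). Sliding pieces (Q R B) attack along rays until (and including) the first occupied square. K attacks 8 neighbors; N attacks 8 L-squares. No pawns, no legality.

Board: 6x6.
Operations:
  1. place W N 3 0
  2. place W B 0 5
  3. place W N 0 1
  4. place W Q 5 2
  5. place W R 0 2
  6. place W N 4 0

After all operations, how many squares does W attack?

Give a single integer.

Answer: 26

Derivation:
Op 1: place WN@(3,0)
Op 2: place WB@(0,5)
Op 3: place WN@(0,1)
Op 4: place WQ@(5,2)
Op 5: place WR@(0,2)
Op 6: place WN@(4,0)
Per-piece attacks for W:
  WN@(0,1): attacks (1,3) (2,2) (2,0)
  WR@(0,2): attacks (0,3) (0,4) (0,5) (0,1) (1,2) (2,2) (3,2) (4,2) (5,2) [ray(0,1) blocked at (0,5); ray(0,-1) blocked at (0,1); ray(1,0) blocked at (5,2)]
  WB@(0,5): attacks (1,4) (2,3) (3,2) (4,1) (5,0)
  WN@(3,0): attacks (4,2) (5,1) (2,2) (1,1)
  WN@(4,0): attacks (5,2) (3,2) (2,1)
  WQ@(5,2): attacks (5,3) (5,4) (5,5) (5,1) (5,0) (4,2) (3,2) (2,2) (1,2) (0,2) (4,3) (3,4) (2,5) (4,1) (3,0) [ray(-1,0) blocked at (0,2); ray(-1,-1) blocked at (3,0)]
Union (26 distinct): (0,1) (0,2) (0,3) (0,4) (0,5) (1,1) (1,2) (1,3) (1,4) (2,0) (2,1) (2,2) (2,3) (2,5) (3,0) (3,2) (3,4) (4,1) (4,2) (4,3) (5,0) (5,1) (5,2) (5,3) (5,4) (5,5)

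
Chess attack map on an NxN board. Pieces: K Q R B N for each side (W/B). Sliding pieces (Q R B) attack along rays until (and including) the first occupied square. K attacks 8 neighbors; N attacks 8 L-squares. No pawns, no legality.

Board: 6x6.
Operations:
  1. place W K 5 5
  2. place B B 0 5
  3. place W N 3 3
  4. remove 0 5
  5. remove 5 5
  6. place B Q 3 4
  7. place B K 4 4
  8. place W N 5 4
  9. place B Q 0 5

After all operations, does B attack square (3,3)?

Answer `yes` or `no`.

Op 1: place WK@(5,5)
Op 2: place BB@(0,5)
Op 3: place WN@(3,3)
Op 4: remove (0,5)
Op 5: remove (5,5)
Op 6: place BQ@(3,4)
Op 7: place BK@(4,4)
Op 8: place WN@(5,4)
Op 9: place BQ@(0,5)
Per-piece attacks for B:
  BQ@(0,5): attacks (0,4) (0,3) (0,2) (0,1) (0,0) (1,5) (2,5) (3,5) (4,5) (5,5) (1,4) (2,3) (3,2) (4,1) (5,0)
  BQ@(3,4): attacks (3,5) (3,3) (4,4) (2,4) (1,4) (0,4) (4,5) (4,3) (5,2) (2,5) (2,3) (1,2) (0,1) [ray(0,-1) blocked at (3,3); ray(1,0) blocked at (4,4)]
  BK@(4,4): attacks (4,5) (4,3) (5,4) (3,4) (5,5) (5,3) (3,5) (3,3)
B attacks (3,3): yes

Answer: yes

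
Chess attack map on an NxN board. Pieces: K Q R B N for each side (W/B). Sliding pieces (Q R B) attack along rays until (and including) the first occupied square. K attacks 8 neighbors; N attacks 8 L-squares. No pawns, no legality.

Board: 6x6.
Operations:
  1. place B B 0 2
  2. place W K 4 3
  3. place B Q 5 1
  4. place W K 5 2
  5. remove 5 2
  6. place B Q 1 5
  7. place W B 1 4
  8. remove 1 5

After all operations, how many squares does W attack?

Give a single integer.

Op 1: place BB@(0,2)
Op 2: place WK@(4,3)
Op 3: place BQ@(5,1)
Op 4: place WK@(5,2)
Op 5: remove (5,2)
Op 6: place BQ@(1,5)
Op 7: place WB@(1,4)
Op 8: remove (1,5)
Per-piece attacks for W:
  WB@(1,4): attacks (2,5) (2,3) (3,2) (4,1) (5,0) (0,5) (0,3)
  WK@(4,3): attacks (4,4) (4,2) (5,3) (3,3) (5,4) (5,2) (3,4) (3,2)
Union (14 distinct): (0,3) (0,5) (2,3) (2,5) (3,2) (3,3) (3,4) (4,1) (4,2) (4,4) (5,0) (5,2) (5,3) (5,4)

Answer: 14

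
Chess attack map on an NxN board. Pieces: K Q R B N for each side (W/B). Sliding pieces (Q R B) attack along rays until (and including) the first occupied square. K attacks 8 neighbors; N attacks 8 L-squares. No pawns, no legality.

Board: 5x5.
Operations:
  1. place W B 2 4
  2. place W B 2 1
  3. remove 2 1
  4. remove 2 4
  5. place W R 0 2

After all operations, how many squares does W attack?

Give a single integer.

Op 1: place WB@(2,4)
Op 2: place WB@(2,1)
Op 3: remove (2,1)
Op 4: remove (2,4)
Op 5: place WR@(0,2)
Per-piece attacks for W:
  WR@(0,2): attacks (0,3) (0,4) (0,1) (0,0) (1,2) (2,2) (3,2) (4,2)
Union (8 distinct): (0,0) (0,1) (0,3) (0,4) (1,2) (2,2) (3,2) (4,2)

Answer: 8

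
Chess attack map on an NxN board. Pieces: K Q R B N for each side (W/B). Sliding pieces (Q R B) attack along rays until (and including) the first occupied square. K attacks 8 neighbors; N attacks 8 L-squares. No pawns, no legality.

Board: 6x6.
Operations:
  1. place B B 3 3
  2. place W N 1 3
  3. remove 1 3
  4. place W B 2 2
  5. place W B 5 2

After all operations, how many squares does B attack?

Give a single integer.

Op 1: place BB@(3,3)
Op 2: place WN@(1,3)
Op 3: remove (1,3)
Op 4: place WB@(2,2)
Op 5: place WB@(5,2)
Per-piece attacks for B:
  BB@(3,3): attacks (4,4) (5,5) (4,2) (5,1) (2,4) (1,5) (2,2) [ray(-1,-1) blocked at (2,2)]
Union (7 distinct): (1,5) (2,2) (2,4) (4,2) (4,4) (5,1) (5,5)

Answer: 7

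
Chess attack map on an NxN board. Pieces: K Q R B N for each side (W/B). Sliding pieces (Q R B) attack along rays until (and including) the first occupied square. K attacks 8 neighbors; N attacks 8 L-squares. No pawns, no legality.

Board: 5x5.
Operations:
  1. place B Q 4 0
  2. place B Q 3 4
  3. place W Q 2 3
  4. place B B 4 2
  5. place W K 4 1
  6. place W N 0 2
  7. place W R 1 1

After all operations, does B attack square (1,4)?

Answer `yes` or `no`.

Answer: yes

Derivation:
Op 1: place BQ@(4,0)
Op 2: place BQ@(3,4)
Op 3: place WQ@(2,3)
Op 4: place BB@(4,2)
Op 5: place WK@(4,1)
Op 6: place WN@(0,2)
Op 7: place WR@(1,1)
Per-piece attacks for B:
  BQ@(3,4): attacks (3,3) (3,2) (3,1) (3,0) (4,4) (2,4) (1,4) (0,4) (4,3) (2,3) [ray(-1,-1) blocked at (2,3)]
  BQ@(4,0): attacks (4,1) (3,0) (2,0) (1,0) (0,0) (3,1) (2,2) (1,3) (0,4) [ray(0,1) blocked at (4,1)]
  BB@(4,2): attacks (3,3) (2,4) (3,1) (2,0)
B attacks (1,4): yes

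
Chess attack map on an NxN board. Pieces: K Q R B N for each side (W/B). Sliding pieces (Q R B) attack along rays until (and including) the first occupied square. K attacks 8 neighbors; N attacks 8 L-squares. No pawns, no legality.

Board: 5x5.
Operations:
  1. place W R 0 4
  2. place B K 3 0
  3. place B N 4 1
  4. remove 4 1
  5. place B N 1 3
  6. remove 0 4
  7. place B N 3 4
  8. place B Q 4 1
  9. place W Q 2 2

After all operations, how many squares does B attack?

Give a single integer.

Answer: 17

Derivation:
Op 1: place WR@(0,4)
Op 2: place BK@(3,0)
Op 3: place BN@(4,1)
Op 4: remove (4,1)
Op 5: place BN@(1,3)
Op 6: remove (0,4)
Op 7: place BN@(3,4)
Op 8: place BQ@(4,1)
Op 9: place WQ@(2,2)
Per-piece attacks for B:
  BN@(1,3): attacks (3,4) (2,1) (3,2) (0,1)
  BK@(3,0): attacks (3,1) (4,0) (2,0) (4,1) (2,1)
  BN@(3,4): attacks (4,2) (2,2) (1,3)
  BQ@(4,1): attacks (4,2) (4,3) (4,4) (4,0) (3,1) (2,1) (1,1) (0,1) (3,2) (2,3) (1,4) (3,0) [ray(-1,-1) blocked at (3,0)]
Union (17 distinct): (0,1) (1,1) (1,3) (1,4) (2,0) (2,1) (2,2) (2,3) (3,0) (3,1) (3,2) (3,4) (4,0) (4,1) (4,2) (4,3) (4,4)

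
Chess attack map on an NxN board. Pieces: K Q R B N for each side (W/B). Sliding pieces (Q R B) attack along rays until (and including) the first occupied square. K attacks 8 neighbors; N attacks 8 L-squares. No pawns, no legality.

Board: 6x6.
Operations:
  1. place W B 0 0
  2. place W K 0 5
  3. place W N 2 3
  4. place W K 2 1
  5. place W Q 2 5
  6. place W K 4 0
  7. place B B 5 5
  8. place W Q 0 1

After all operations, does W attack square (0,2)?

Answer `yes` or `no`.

Op 1: place WB@(0,0)
Op 2: place WK@(0,5)
Op 3: place WN@(2,3)
Op 4: place WK@(2,1)
Op 5: place WQ@(2,5)
Op 6: place WK@(4,0)
Op 7: place BB@(5,5)
Op 8: place WQ@(0,1)
Per-piece attacks for W:
  WB@(0,0): attacks (1,1) (2,2) (3,3) (4,4) (5,5) [ray(1,1) blocked at (5,5)]
  WQ@(0,1): attacks (0,2) (0,3) (0,4) (0,5) (0,0) (1,1) (2,1) (1,2) (2,3) (1,0) [ray(0,1) blocked at (0,5); ray(0,-1) blocked at (0,0); ray(1,0) blocked at (2,1); ray(1,1) blocked at (2,3)]
  WK@(0,5): attacks (0,4) (1,5) (1,4)
  WK@(2,1): attacks (2,2) (2,0) (3,1) (1,1) (3,2) (3,0) (1,2) (1,0)
  WN@(2,3): attacks (3,5) (4,4) (1,5) (0,4) (3,1) (4,2) (1,1) (0,2)
  WQ@(2,5): attacks (2,4) (2,3) (3,5) (4,5) (5,5) (1,5) (0,5) (3,4) (4,3) (5,2) (1,4) (0,3) [ray(0,-1) blocked at (2,3); ray(1,0) blocked at (5,5); ray(-1,0) blocked at (0,5)]
  WK@(4,0): attacks (4,1) (5,0) (3,0) (5,1) (3,1)
W attacks (0,2): yes

Answer: yes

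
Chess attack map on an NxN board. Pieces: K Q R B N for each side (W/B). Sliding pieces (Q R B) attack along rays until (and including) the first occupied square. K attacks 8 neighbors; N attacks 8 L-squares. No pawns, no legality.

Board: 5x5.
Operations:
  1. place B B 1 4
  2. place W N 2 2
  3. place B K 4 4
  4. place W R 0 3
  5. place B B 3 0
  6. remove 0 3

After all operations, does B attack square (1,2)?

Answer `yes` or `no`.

Op 1: place BB@(1,4)
Op 2: place WN@(2,2)
Op 3: place BK@(4,4)
Op 4: place WR@(0,3)
Op 5: place BB@(3,0)
Op 6: remove (0,3)
Per-piece attacks for B:
  BB@(1,4): attacks (2,3) (3,2) (4,1) (0,3)
  BB@(3,0): attacks (4,1) (2,1) (1,2) (0,3)
  BK@(4,4): attacks (4,3) (3,4) (3,3)
B attacks (1,2): yes

Answer: yes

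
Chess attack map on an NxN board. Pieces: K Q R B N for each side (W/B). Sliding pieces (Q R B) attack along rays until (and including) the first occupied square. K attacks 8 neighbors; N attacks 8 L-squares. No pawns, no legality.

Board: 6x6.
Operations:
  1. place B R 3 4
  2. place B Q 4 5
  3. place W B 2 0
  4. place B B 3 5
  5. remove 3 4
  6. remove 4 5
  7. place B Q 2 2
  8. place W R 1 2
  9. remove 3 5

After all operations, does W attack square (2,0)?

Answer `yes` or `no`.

Op 1: place BR@(3,4)
Op 2: place BQ@(4,5)
Op 3: place WB@(2,0)
Op 4: place BB@(3,5)
Op 5: remove (3,4)
Op 6: remove (4,5)
Op 7: place BQ@(2,2)
Op 8: place WR@(1,2)
Op 9: remove (3,5)
Per-piece attacks for W:
  WR@(1,2): attacks (1,3) (1,4) (1,5) (1,1) (1,0) (2,2) (0,2) [ray(1,0) blocked at (2,2)]
  WB@(2,0): attacks (3,1) (4,2) (5,3) (1,1) (0,2)
W attacks (2,0): no

Answer: no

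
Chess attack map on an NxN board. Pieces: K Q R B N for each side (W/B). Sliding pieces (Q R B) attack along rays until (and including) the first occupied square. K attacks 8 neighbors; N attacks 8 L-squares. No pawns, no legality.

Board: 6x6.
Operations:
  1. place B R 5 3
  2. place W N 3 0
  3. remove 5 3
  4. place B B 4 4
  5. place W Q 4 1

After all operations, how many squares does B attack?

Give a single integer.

Op 1: place BR@(5,3)
Op 2: place WN@(3,0)
Op 3: remove (5,3)
Op 4: place BB@(4,4)
Op 5: place WQ@(4,1)
Per-piece attacks for B:
  BB@(4,4): attacks (5,5) (5,3) (3,5) (3,3) (2,2) (1,1) (0,0)
Union (7 distinct): (0,0) (1,1) (2,2) (3,3) (3,5) (5,3) (5,5)

Answer: 7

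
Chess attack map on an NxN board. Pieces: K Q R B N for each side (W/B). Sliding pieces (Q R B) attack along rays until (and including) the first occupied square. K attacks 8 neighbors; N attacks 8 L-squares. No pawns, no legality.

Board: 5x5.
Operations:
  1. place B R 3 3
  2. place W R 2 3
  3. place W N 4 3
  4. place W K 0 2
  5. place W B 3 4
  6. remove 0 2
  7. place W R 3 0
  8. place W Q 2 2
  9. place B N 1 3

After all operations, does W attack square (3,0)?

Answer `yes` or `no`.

Op 1: place BR@(3,3)
Op 2: place WR@(2,3)
Op 3: place WN@(4,3)
Op 4: place WK@(0,2)
Op 5: place WB@(3,4)
Op 6: remove (0,2)
Op 7: place WR@(3,0)
Op 8: place WQ@(2,2)
Op 9: place BN@(1,3)
Per-piece attacks for W:
  WQ@(2,2): attacks (2,3) (2,1) (2,0) (3,2) (4,2) (1,2) (0,2) (3,3) (3,1) (4,0) (1,3) (1,1) (0,0) [ray(0,1) blocked at (2,3); ray(1,1) blocked at (3,3); ray(-1,1) blocked at (1,3)]
  WR@(2,3): attacks (2,4) (2,2) (3,3) (1,3) [ray(0,-1) blocked at (2,2); ray(1,0) blocked at (3,3); ray(-1,0) blocked at (1,3)]
  WR@(3,0): attacks (3,1) (3,2) (3,3) (4,0) (2,0) (1,0) (0,0) [ray(0,1) blocked at (3,3)]
  WB@(3,4): attacks (4,3) (2,3) [ray(1,-1) blocked at (4,3); ray(-1,-1) blocked at (2,3)]
  WN@(4,3): attacks (2,4) (3,1) (2,2)
W attacks (3,0): no

Answer: no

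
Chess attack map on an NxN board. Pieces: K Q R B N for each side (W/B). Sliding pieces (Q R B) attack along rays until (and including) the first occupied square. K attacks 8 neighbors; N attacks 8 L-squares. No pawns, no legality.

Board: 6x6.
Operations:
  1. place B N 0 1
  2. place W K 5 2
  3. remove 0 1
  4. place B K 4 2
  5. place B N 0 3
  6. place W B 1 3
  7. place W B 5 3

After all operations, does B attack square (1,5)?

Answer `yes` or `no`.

Op 1: place BN@(0,1)
Op 2: place WK@(5,2)
Op 3: remove (0,1)
Op 4: place BK@(4,2)
Op 5: place BN@(0,3)
Op 6: place WB@(1,3)
Op 7: place WB@(5,3)
Per-piece attacks for B:
  BN@(0,3): attacks (1,5) (2,4) (1,1) (2,2)
  BK@(4,2): attacks (4,3) (4,1) (5,2) (3,2) (5,3) (5,1) (3,3) (3,1)
B attacks (1,5): yes

Answer: yes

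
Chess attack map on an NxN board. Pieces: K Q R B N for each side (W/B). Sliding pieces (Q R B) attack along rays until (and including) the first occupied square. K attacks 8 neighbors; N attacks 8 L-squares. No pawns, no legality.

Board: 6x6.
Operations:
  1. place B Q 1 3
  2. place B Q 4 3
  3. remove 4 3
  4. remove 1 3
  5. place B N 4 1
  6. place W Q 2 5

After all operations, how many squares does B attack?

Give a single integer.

Op 1: place BQ@(1,3)
Op 2: place BQ@(4,3)
Op 3: remove (4,3)
Op 4: remove (1,3)
Op 5: place BN@(4,1)
Op 6: place WQ@(2,5)
Per-piece attacks for B:
  BN@(4,1): attacks (5,3) (3,3) (2,2) (2,0)
Union (4 distinct): (2,0) (2,2) (3,3) (5,3)

Answer: 4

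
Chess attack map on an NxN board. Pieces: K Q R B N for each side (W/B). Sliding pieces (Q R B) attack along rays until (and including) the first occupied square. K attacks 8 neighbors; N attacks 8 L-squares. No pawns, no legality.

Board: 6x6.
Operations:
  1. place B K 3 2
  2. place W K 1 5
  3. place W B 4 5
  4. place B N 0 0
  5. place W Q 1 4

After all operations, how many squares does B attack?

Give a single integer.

Op 1: place BK@(3,2)
Op 2: place WK@(1,5)
Op 3: place WB@(4,5)
Op 4: place BN@(0,0)
Op 5: place WQ@(1,4)
Per-piece attacks for B:
  BN@(0,0): attacks (1,2) (2,1)
  BK@(3,2): attacks (3,3) (3,1) (4,2) (2,2) (4,3) (4,1) (2,3) (2,1)
Union (9 distinct): (1,2) (2,1) (2,2) (2,3) (3,1) (3,3) (4,1) (4,2) (4,3)

Answer: 9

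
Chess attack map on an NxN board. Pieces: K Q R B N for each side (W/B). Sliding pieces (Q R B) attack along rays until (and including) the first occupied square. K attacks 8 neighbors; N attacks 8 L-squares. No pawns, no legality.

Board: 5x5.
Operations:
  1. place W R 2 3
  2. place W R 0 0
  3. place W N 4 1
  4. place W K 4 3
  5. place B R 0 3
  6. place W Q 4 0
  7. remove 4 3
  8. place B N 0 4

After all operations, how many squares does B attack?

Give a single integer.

Answer: 7

Derivation:
Op 1: place WR@(2,3)
Op 2: place WR@(0,0)
Op 3: place WN@(4,1)
Op 4: place WK@(4,3)
Op 5: place BR@(0,3)
Op 6: place WQ@(4,0)
Op 7: remove (4,3)
Op 8: place BN@(0,4)
Per-piece attacks for B:
  BR@(0,3): attacks (0,4) (0,2) (0,1) (0,0) (1,3) (2,3) [ray(0,1) blocked at (0,4); ray(0,-1) blocked at (0,0); ray(1,0) blocked at (2,3)]
  BN@(0,4): attacks (1,2) (2,3)
Union (7 distinct): (0,0) (0,1) (0,2) (0,4) (1,2) (1,3) (2,3)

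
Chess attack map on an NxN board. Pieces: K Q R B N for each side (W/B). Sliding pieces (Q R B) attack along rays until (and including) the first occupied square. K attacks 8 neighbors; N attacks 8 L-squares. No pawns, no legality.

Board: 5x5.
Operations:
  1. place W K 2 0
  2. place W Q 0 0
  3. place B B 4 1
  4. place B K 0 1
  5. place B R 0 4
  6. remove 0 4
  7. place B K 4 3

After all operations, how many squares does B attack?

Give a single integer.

Op 1: place WK@(2,0)
Op 2: place WQ@(0,0)
Op 3: place BB@(4,1)
Op 4: place BK@(0,1)
Op 5: place BR@(0,4)
Op 6: remove (0,4)
Op 7: place BK@(4,3)
Per-piece attacks for B:
  BK@(0,1): attacks (0,2) (0,0) (1,1) (1,2) (1,0)
  BB@(4,1): attacks (3,2) (2,3) (1,4) (3,0)
  BK@(4,3): attacks (4,4) (4,2) (3,3) (3,4) (3,2)
Union (13 distinct): (0,0) (0,2) (1,0) (1,1) (1,2) (1,4) (2,3) (3,0) (3,2) (3,3) (3,4) (4,2) (4,4)

Answer: 13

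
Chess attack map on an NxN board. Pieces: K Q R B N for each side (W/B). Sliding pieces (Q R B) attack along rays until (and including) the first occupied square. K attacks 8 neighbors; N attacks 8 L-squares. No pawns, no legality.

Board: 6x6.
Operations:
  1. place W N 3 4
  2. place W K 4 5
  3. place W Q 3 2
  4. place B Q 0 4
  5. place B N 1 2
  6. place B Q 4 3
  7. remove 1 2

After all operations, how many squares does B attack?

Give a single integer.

Op 1: place WN@(3,4)
Op 2: place WK@(4,5)
Op 3: place WQ@(3,2)
Op 4: place BQ@(0,4)
Op 5: place BN@(1,2)
Op 6: place BQ@(4,3)
Op 7: remove (1,2)
Per-piece attacks for B:
  BQ@(0,4): attacks (0,5) (0,3) (0,2) (0,1) (0,0) (1,4) (2,4) (3,4) (1,5) (1,3) (2,2) (3,1) (4,0) [ray(1,0) blocked at (3,4)]
  BQ@(4,3): attacks (4,4) (4,5) (4,2) (4,1) (4,0) (5,3) (3,3) (2,3) (1,3) (0,3) (5,4) (5,2) (3,4) (3,2) [ray(0,1) blocked at (4,5); ray(-1,1) blocked at (3,4); ray(-1,-1) blocked at (3,2)]
Union (23 distinct): (0,0) (0,1) (0,2) (0,3) (0,5) (1,3) (1,4) (1,5) (2,2) (2,3) (2,4) (3,1) (3,2) (3,3) (3,4) (4,0) (4,1) (4,2) (4,4) (4,5) (5,2) (5,3) (5,4)

Answer: 23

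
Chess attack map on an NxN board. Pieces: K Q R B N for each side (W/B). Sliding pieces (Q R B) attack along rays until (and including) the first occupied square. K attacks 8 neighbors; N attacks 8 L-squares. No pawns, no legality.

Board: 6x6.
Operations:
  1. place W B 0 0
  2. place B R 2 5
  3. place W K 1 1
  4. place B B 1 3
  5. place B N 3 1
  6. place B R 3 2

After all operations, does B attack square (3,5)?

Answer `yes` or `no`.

Answer: yes

Derivation:
Op 1: place WB@(0,0)
Op 2: place BR@(2,5)
Op 3: place WK@(1,1)
Op 4: place BB@(1,3)
Op 5: place BN@(3,1)
Op 6: place BR@(3,2)
Per-piece attacks for B:
  BB@(1,3): attacks (2,4) (3,5) (2,2) (3,1) (0,4) (0,2) [ray(1,-1) blocked at (3,1)]
  BR@(2,5): attacks (2,4) (2,3) (2,2) (2,1) (2,0) (3,5) (4,5) (5,5) (1,5) (0,5)
  BN@(3,1): attacks (4,3) (5,2) (2,3) (1,2) (5,0) (1,0)
  BR@(3,2): attacks (3,3) (3,4) (3,5) (3,1) (4,2) (5,2) (2,2) (1,2) (0,2) [ray(0,-1) blocked at (3,1)]
B attacks (3,5): yes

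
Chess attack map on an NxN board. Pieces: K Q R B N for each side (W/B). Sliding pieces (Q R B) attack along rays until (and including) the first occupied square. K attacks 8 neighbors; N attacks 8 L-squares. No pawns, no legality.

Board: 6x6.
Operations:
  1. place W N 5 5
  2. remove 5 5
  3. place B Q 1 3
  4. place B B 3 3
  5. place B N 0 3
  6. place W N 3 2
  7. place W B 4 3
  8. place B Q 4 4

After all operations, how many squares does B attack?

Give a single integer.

Op 1: place WN@(5,5)
Op 2: remove (5,5)
Op 3: place BQ@(1,3)
Op 4: place BB@(3,3)
Op 5: place BN@(0,3)
Op 6: place WN@(3,2)
Op 7: place WB@(4,3)
Op 8: place BQ@(4,4)
Per-piece attacks for B:
  BN@(0,3): attacks (1,5) (2,4) (1,1) (2,2)
  BQ@(1,3): attacks (1,4) (1,5) (1,2) (1,1) (1,0) (2,3) (3,3) (0,3) (2,4) (3,5) (2,2) (3,1) (4,0) (0,4) (0,2) [ray(1,0) blocked at (3,3); ray(-1,0) blocked at (0,3)]
  BB@(3,3): attacks (4,4) (4,2) (5,1) (2,4) (1,5) (2,2) (1,1) (0,0) [ray(1,1) blocked at (4,4)]
  BQ@(4,4): attacks (4,5) (4,3) (5,4) (3,4) (2,4) (1,4) (0,4) (5,5) (5,3) (3,5) (3,3) [ray(0,-1) blocked at (4,3); ray(-1,-1) blocked at (3,3)]
Union (25 distinct): (0,0) (0,2) (0,3) (0,4) (1,0) (1,1) (1,2) (1,4) (1,5) (2,2) (2,3) (2,4) (3,1) (3,3) (3,4) (3,5) (4,0) (4,2) (4,3) (4,4) (4,5) (5,1) (5,3) (5,4) (5,5)

Answer: 25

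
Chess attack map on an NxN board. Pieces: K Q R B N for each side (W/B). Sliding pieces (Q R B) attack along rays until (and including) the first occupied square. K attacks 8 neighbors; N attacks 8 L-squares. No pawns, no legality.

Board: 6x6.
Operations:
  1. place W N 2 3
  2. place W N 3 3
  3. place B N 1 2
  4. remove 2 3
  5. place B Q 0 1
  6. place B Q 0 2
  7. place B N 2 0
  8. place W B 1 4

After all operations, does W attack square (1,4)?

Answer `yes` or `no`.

Answer: yes

Derivation:
Op 1: place WN@(2,3)
Op 2: place WN@(3,3)
Op 3: place BN@(1,2)
Op 4: remove (2,3)
Op 5: place BQ@(0,1)
Op 6: place BQ@(0,2)
Op 7: place BN@(2,0)
Op 8: place WB@(1,4)
Per-piece attacks for W:
  WB@(1,4): attacks (2,5) (2,3) (3,2) (4,1) (5,0) (0,5) (0,3)
  WN@(3,3): attacks (4,5) (5,4) (2,5) (1,4) (4,1) (5,2) (2,1) (1,2)
W attacks (1,4): yes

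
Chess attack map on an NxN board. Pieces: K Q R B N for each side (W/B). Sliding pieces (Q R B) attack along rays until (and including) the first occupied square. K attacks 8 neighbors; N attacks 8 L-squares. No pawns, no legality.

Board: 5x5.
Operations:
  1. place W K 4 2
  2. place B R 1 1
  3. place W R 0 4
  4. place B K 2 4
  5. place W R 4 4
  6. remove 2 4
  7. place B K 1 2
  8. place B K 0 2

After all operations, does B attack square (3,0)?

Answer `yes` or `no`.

Op 1: place WK@(4,2)
Op 2: place BR@(1,1)
Op 3: place WR@(0,4)
Op 4: place BK@(2,4)
Op 5: place WR@(4,4)
Op 6: remove (2,4)
Op 7: place BK@(1,2)
Op 8: place BK@(0,2)
Per-piece attacks for B:
  BK@(0,2): attacks (0,3) (0,1) (1,2) (1,3) (1,1)
  BR@(1,1): attacks (1,2) (1,0) (2,1) (3,1) (4,1) (0,1) [ray(0,1) blocked at (1,2)]
  BK@(1,2): attacks (1,3) (1,1) (2,2) (0,2) (2,3) (2,1) (0,3) (0,1)
B attacks (3,0): no

Answer: no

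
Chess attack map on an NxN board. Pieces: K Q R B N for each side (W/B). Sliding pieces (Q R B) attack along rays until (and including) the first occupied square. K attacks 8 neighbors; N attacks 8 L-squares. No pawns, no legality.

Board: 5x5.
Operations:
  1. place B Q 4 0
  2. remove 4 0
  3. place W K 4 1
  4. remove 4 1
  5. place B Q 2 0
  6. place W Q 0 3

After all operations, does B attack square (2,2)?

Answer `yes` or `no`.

Answer: yes

Derivation:
Op 1: place BQ@(4,0)
Op 2: remove (4,0)
Op 3: place WK@(4,1)
Op 4: remove (4,1)
Op 5: place BQ@(2,0)
Op 6: place WQ@(0,3)
Per-piece attacks for B:
  BQ@(2,0): attacks (2,1) (2,2) (2,3) (2,4) (3,0) (4,0) (1,0) (0,0) (3,1) (4,2) (1,1) (0,2)
B attacks (2,2): yes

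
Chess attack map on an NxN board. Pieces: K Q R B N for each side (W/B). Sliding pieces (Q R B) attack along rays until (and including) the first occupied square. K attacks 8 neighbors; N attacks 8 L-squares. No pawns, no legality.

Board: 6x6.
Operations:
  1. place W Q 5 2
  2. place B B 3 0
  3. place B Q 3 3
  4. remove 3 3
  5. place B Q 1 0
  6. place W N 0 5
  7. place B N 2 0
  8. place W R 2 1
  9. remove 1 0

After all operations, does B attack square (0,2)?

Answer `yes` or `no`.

Answer: no

Derivation:
Op 1: place WQ@(5,2)
Op 2: place BB@(3,0)
Op 3: place BQ@(3,3)
Op 4: remove (3,3)
Op 5: place BQ@(1,0)
Op 6: place WN@(0,5)
Op 7: place BN@(2,0)
Op 8: place WR@(2,1)
Op 9: remove (1,0)
Per-piece attacks for B:
  BN@(2,0): attacks (3,2) (4,1) (1,2) (0,1)
  BB@(3,0): attacks (4,1) (5,2) (2,1) [ray(1,1) blocked at (5,2); ray(-1,1) blocked at (2,1)]
B attacks (0,2): no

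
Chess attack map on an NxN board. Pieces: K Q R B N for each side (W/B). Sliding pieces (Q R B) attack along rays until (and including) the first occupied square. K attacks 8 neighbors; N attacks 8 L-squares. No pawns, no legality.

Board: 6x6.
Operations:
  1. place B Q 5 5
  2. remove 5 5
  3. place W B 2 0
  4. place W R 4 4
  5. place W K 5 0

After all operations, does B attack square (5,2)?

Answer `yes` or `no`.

Op 1: place BQ@(5,5)
Op 2: remove (5,5)
Op 3: place WB@(2,0)
Op 4: place WR@(4,4)
Op 5: place WK@(5,0)
Per-piece attacks for B:
B attacks (5,2): no

Answer: no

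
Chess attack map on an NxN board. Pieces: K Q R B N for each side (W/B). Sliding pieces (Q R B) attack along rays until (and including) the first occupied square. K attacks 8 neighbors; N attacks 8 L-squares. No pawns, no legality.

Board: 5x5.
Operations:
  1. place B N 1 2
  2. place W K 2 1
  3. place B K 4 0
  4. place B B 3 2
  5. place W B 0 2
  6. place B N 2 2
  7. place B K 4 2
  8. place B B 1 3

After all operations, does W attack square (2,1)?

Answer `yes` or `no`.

Op 1: place BN@(1,2)
Op 2: place WK@(2,1)
Op 3: place BK@(4,0)
Op 4: place BB@(3,2)
Op 5: place WB@(0,2)
Op 6: place BN@(2,2)
Op 7: place BK@(4,2)
Op 8: place BB@(1,3)
Per-piece attacks for W:
  WB@(0,2): attacks (1,3) (1,1) (2,0) [ray(1,1) blocked at (1,3)]
  WK@(2,1): attacks (2,2) (2,0) (3,1) (1,1) (3,2) (3,0) (1,2) (1,0)
W attacks (2,1): no

Answer: no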